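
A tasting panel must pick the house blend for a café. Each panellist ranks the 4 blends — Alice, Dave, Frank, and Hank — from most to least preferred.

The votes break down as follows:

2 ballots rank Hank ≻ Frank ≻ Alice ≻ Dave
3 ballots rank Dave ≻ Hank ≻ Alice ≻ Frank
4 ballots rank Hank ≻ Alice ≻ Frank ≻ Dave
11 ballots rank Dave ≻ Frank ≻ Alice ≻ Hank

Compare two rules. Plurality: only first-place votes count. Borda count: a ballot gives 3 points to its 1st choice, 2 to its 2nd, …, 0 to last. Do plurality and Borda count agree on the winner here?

Yes

Plurality first-place counts: Alice 0, Dave 14, Frank 0, Hank 6 → Dave.
Borda totals: Alice 24, Dave 42, Frank 30, Hank 24 → Dave.
The two rules agree on Dave.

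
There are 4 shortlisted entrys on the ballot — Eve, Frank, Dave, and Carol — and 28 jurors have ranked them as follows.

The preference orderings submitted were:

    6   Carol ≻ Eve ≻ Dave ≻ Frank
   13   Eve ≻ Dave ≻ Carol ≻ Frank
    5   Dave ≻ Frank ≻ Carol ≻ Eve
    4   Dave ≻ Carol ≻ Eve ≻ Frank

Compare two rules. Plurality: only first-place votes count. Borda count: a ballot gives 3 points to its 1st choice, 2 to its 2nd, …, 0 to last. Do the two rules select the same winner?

No

Plurality first-place counts: Eve 13, Frank 0, Dave 9, Carol 6 → Eve.
Borda totals: Eve 55, Frank 10, Dave 59, Carol 44 → Dave.
The two rules disagree: plurality picks Eve, Borda picks Dave.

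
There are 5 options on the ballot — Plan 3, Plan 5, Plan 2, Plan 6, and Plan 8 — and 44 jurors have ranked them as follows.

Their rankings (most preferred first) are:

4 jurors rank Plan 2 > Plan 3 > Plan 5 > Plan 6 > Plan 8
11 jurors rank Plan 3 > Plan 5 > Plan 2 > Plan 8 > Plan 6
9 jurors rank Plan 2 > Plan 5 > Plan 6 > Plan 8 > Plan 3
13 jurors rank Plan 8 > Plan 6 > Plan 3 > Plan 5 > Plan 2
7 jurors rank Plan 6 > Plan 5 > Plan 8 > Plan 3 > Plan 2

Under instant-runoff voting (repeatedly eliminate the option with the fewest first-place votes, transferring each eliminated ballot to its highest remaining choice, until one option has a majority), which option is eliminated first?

Plan 5

Round 1: Plan 2 13, Plan 8 13, Plan 3 11, Plan 6 7, Plan 5 0. Plan 5 has the fewest and is eliminated.
Round 2: Plan 2 13, Plan 8 13, Plan 3 11, Plan 6 7. Plan 6 has the fewest and is eliminated.
Round 3: Plan 8 20, Plan 2 13, Plan 3 11. Plan 3 has the fewest and is eliminated.
Round 4: Plan 2 24, Plan 8 20. Plan 2 has a majority.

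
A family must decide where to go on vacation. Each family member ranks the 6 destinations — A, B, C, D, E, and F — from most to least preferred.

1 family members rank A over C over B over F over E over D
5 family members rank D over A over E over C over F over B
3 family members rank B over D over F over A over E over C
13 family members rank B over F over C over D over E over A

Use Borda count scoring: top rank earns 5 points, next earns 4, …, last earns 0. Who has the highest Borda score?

Borda scores:
  A: 5 + 5·4 + 3·2 + 13·0 = 31
  B: 3 + 5·0 + 3·5 + 13·5 = 83
  C: 4 + 5·2 + 3·0 + 13·3 = 53
  D: 0 + 5·5 + 3·4 + 13·2 = 63
  E: 1 + 5·3 + 3·1 + 13·1 = 32
  F: 2 + 5·1 + 3·3 + 13·4 = 68
B has the highest total.

B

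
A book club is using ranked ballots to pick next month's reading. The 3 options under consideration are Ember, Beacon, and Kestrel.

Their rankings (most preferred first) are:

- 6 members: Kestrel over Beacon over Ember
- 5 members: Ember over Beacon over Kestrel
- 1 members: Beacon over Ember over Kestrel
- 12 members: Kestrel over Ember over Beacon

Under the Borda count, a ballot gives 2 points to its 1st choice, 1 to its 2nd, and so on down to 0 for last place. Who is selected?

Kestrel

Borda scores:
  Ember: 6·0 + 5·2 + 1 + 12·1 = 23
  Beacon: 6·1 + 5·1 + 2 + 12·0 = 13
  Kestrel: 6·2 + 5·0 + 0 + 12·2 = 36
Kestrel has the highest total.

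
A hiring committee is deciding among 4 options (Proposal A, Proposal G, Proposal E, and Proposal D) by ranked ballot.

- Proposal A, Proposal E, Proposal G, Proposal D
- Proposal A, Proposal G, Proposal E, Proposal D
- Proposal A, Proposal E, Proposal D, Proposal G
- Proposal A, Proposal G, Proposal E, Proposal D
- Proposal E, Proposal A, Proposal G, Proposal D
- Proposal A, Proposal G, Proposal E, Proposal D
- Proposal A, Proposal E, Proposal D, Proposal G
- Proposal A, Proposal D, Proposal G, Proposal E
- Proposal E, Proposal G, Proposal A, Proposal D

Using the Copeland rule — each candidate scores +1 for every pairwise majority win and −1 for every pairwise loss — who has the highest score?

Pairwise results:
  Proposal A vs Proposal G: Proposal A wins 8–1.
  Proposal A vs Proposal E: Proposal A wins 7–2.
  Proposal A vs Proposal D: Proposal A wins 9–0.
  Proposal G vs Proposal E: Proposal E wins 5–4.
  Proposal G vs Proposal D: Proposal G wins 6–3.
  Proposal E vs Proposal D: Proposal E wins 8–1.
Copeland scores (wins − losses):
  Proposal A: 3 − 0 = 3
  Proposal G: 1 − 2 = -1
  Proposal E: 2 − 1 = 1
  Proposal D: 0 − 3 = -3
Proposal A has the best Copeland score.

Proposal A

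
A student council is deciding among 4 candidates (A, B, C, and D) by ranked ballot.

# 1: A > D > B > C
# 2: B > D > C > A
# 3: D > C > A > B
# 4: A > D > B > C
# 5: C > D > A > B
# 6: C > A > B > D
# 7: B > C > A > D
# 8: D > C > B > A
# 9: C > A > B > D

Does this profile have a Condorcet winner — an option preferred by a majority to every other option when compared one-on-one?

Head-to-head results (9 voters total):
A vs B: A wins 6–3.
A vs C: C wins 7–2.
A vs D: A wins 5–4.
B vs C: C wins 5–4.
B vs D: D wins 5–4.
C vs D: D wins 5–4.
No candidate beats all others: A beats D beats C beats A, a majority cycle.

No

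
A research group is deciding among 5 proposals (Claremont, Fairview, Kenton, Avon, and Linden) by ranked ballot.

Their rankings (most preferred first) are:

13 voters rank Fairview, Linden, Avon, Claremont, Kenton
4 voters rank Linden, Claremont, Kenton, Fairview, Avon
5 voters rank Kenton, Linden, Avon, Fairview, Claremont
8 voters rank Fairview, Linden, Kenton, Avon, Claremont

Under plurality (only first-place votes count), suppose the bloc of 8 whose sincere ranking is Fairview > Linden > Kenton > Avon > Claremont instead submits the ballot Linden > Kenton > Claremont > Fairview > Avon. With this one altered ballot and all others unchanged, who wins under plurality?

Fairview

First-place totals with the altered ballot: Claremont 0, Fairview 13, Kenton 5, Avon 0, Linden 12.
The winner is unchanged: still Fairview.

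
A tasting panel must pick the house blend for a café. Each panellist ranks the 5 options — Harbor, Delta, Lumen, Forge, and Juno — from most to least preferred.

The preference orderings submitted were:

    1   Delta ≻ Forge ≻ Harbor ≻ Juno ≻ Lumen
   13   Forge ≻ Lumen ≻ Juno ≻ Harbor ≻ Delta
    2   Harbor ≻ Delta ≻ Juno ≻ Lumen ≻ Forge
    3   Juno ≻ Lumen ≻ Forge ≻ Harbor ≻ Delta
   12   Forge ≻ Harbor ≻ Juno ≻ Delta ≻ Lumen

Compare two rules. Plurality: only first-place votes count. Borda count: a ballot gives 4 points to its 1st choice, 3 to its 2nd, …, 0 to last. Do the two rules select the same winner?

Yes

Plurality first-place counts: Harbor 2, Delta 1, Lumen 0, Forge 25, Juno 3 → Forge.
Borda totals: Harbor 62, Delta 22, Lumen 50, Forge 109, Juno 67 → Forge.
The two rules agree on Forge.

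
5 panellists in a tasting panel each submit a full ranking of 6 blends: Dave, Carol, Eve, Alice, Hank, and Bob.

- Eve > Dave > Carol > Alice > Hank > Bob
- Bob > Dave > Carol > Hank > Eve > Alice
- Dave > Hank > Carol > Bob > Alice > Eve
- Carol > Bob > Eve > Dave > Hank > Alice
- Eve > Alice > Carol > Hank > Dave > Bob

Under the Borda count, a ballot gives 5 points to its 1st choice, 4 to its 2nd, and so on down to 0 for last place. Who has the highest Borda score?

Carol

Borda scores:
  Dave: 4 + 4 + 5 + 2 + 1 = 16
  Carol: 3 + 3 + 3 + 5 + 3 = 17
  Eve: 5 + 1 + 0 + 3 + 5 = 14
  Alice: 2 + 0 + 1 + 0 + 4 = 7
  Hank: 1 + 2 + 4 + 1 + 2 = 10
  Bob: 0 + 5 + 2 + 4 + 0 = 11
Carol has the highest total.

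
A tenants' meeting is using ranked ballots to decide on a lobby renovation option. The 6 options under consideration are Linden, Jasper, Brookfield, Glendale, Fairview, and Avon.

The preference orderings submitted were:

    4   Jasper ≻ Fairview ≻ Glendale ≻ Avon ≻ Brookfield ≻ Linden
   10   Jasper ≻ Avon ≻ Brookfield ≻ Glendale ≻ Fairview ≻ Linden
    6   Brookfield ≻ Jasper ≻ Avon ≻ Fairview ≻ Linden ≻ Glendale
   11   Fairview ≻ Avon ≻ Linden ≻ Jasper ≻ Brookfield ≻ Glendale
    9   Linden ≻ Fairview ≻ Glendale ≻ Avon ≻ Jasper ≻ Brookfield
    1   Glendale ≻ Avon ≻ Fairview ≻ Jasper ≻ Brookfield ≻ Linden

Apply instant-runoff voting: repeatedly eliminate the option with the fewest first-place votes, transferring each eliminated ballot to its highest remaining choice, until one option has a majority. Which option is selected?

Fairview

Round 1: Jasper 14, Fairview 11, Linden 9, Brookfield 6, Glendale 1, Avon 0. Avon has the fewest and is eliminated.
Round 2: Jasper 14, Fairview 11, Linden 9, Brookfield 6, Glendale 1. Glendale has the fewest and is eliminated.
Round 3: Jasper 14, Fairview 12, Linden 9, Brookfield 6. Brookfield has the fewest and is eliminated.
Round 4: Jasper 20, Fairview 12, Linden 9. Linden has the fewest and is eliminated.
Round 5: Fairview 21, Jasper 20. Fairview has a majority.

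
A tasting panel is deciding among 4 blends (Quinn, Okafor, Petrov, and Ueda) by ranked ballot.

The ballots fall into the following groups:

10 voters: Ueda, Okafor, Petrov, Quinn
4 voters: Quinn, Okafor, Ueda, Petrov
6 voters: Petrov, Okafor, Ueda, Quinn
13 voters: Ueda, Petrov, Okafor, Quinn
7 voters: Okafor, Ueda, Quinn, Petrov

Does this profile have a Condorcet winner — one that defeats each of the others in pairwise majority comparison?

Head-to-head results (40 voters total):
Quinn vs Okafor: Okafor wins 36–4.
Quinn vs Petrov: Petrov wins 29–11.
Quinn vs Ueda: Ueda wins 36–4.
Okafor vs Petrov: Okafor wins 21–19.
Okafor vs Ueda: Ueda wins 23–17.
Petrov vs Ueda: Ueda wins 34–6.
Ueda beats each rival — Quinn (36–4), Okafor (23–17), Petrov (34–6) — so Ueda is the Condorcet winner.

Yes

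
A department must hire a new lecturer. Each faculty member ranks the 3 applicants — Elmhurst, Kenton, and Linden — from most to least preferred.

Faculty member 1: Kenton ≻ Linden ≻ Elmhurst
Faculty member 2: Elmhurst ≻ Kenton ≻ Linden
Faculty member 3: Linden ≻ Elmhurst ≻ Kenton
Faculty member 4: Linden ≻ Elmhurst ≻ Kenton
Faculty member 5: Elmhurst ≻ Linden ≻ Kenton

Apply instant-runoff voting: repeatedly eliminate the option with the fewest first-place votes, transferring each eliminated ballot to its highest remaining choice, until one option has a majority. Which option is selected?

Round 1: Elmhurst 2, Linden 2, Kenton 1. Kenton has the fewest and is eliminated.
Round 2: Linden 3, Elmhurst 2. Linden has a majority.

Linden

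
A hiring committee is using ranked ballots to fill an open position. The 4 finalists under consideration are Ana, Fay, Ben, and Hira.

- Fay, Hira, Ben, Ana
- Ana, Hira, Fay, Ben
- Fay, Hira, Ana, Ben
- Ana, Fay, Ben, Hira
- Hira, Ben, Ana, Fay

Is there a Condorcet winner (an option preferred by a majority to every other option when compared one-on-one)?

No

Head-to-head results (5 voters total):
Ana vs Fay: Ana wins 3–2.
Ana vs Ben: Ana wins 3–2.
Ana vs Hira: Hira wins 3–2.
Fay vs Ben: Fay wins 4–1.
Fay vs Hira: Fay wins 3–2.
Ben vs Hira: Hira wins 4–1.
No candidate beats all others: Ana beats Fay beats Hira beats Ana, a majority cycle.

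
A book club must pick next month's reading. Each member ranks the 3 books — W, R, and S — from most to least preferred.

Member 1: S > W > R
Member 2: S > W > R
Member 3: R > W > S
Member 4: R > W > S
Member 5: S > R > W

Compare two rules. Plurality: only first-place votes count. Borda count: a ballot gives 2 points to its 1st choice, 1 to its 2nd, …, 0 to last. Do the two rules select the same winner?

Yes

Plurality first-place counts: W 0, R 2, S 3 → S.
Borda totals: W 4, R 5, S 6 → S.
The two rules agree on S.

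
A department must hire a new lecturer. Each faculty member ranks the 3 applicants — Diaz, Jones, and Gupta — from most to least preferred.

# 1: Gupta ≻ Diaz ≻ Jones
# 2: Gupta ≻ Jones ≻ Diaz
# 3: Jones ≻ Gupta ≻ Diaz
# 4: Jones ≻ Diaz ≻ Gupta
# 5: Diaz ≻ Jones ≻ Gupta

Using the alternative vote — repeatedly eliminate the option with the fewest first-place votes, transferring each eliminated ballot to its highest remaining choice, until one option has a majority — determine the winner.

Jones

Round 1: Jones 2, Gupta 2, Diaz 1. Diaz has the fewest and is eliminated.
Round 2: Jones 3, Gupta 2. Jones has a majority.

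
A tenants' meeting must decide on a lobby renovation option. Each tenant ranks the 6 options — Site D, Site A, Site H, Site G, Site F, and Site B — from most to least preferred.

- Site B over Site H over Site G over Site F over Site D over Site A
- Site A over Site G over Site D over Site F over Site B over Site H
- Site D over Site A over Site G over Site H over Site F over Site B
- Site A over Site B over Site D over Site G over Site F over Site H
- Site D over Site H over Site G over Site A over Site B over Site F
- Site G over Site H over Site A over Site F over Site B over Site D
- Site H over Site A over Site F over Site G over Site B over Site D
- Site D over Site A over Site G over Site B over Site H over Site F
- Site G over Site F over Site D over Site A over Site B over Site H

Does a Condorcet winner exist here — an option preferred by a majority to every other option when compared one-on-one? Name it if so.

Head-to-head results (9 voters total):
Site D vs Site A: Site D wins 5–4.
Site D vs Site H: Site D wins 6–3.
Site D vs Site G: Site G wins 5–4.
Site D vs Site F: Site D wins 5–4.
Site D vs Site B: Site D wins 5–4.
Site A vs Site H: Site A wins 5–4.
Site A vs Site G: Site A wins 5–4.
Site A vs Site F: Site A wins 7–2.
Site A vs Site B: Site A wins 8–1.
Site H vs Site G: Site G wins 6–3.
Site H vs Site F: Site H wins 6–3.
Site H vs Site B: Site B wins 5–4.
Site G vs Site F: Site G wins 8–1.
Site G vs Site B: Site G wins 7–2.
Site F vs Site B: Site F wins 5–4.
No candidate beats all others: Site D beats Site A beats Site G beats Site D, a majority cycle.

There is no Condorcet winner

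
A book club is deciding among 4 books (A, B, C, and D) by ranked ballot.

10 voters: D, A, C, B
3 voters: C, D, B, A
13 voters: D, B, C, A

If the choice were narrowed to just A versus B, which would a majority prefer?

Ballots ranking A above B: 10.
Ballots ranking B above A: 3+13 = 16.
B wins the head-to-head, 16–10.

B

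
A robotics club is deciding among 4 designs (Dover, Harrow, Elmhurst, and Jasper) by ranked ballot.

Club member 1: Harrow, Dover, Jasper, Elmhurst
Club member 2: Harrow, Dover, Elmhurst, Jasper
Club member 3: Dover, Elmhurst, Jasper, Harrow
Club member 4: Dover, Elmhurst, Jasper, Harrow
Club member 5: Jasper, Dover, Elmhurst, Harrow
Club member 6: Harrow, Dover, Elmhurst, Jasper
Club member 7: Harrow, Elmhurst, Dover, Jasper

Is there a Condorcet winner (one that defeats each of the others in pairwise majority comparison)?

Yes

Head-to-head results (7 voters total):
Dover vs Harrow: Harrow wins 4–3.
Dover vs Elmhurst: Dover wins 6–1.
Dover vs Jasper: Dover wins 6–1.
Harrow vs Elmhurst: Harrow wins 4–3.
Harrow vs Jasper: Harrow wins 4–3.
Elmhurst vs Jasper: Elmhurst wins 5–2.
Harrow beats each rival — Dover (4–3), Elmhurst (4–3), Jasper (4–3) — so Harrow is the Condorcet winner.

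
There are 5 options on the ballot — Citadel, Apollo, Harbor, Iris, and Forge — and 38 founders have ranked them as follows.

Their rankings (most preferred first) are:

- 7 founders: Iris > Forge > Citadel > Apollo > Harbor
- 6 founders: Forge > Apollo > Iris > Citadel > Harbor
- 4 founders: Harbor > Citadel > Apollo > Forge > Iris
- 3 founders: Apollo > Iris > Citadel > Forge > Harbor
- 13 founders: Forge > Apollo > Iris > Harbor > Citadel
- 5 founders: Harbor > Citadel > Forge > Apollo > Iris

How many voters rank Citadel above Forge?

Ballots ranking Citadel above Forge: 4+3+5 = 12.
Ballots ranking Forge above Citadel: 7+6+13 = 26.
So 12 of 38 voters prefer Citadel to Forge.

12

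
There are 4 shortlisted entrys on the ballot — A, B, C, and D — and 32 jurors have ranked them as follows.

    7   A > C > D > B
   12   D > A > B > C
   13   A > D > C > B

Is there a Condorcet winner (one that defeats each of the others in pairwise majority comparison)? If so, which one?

Head-to-head results (32 voters total):
A vs B: A wins 32–0.
A vs C: A wins 32–0.
A vs D: A wins 20–12.
B vs C: C wins 20–12.
B vs D: D wins 32–0.
C vs D: D wins 25–7.
A beats each rival — B (32–0), C (32–0), D (20–12) — so A is the Condorcet winner.

A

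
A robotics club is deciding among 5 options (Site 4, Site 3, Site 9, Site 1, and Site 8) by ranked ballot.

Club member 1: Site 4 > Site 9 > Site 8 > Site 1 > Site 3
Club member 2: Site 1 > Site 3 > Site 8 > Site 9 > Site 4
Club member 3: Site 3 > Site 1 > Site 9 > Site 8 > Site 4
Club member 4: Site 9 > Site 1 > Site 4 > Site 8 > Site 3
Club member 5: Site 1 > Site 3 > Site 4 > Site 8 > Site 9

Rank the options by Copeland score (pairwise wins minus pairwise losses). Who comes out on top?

Pairwise results:
  Site 4 vs Site 3: Site 3 wins 3–2.
  Site 4 vs Site 9: Site 9 wins 3–2.
  Site 4 vs Site 1: Site 1 wins 4–1.
  Site 4 vs Site 8: Site 4 wins 3–2.
  Site 3 vs Site 9: Site 3 wins 3–2.
  Site 3 vs Site 1: Site 1 wins 4–1.
  Site 3 vs Site 8: Site 3 wins 3–2.
  Site 9 vs Site 1: Site 1 wins 3–2.
  Site 9 vs Site 8: Site 9 wins 3–2.
  Site 1 vs Site 8: Site 1 wins 4–1.
Copeland scores (wins − losses):
  Site 4: 1 − 3 = -2
  Site 3: 3 − 1 = 2
  Site 9: 2 − 2 = 0
  Site 1: 4 − 0 = 4
  Site 8: 0 − 4 = -4
Site 1 has the best Copeland score.

Site 1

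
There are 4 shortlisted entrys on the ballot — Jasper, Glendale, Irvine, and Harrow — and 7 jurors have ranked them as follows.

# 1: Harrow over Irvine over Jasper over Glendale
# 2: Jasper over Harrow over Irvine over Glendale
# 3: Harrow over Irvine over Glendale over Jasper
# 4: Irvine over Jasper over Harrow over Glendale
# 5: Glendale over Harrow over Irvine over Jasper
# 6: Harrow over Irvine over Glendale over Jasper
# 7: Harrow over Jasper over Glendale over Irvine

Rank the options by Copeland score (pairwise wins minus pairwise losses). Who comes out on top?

Harrow

Pairwise results:
  Jasper vs Glendale: Jasper wins 4–3.
  Jasper vs Irvine: Irvine wins 5–2.
  Jasper vs Harrow: Harrow wins 5–2.
  Glendale vs Irvine: Irvine wins 5–2.
  Glendale vs Harrow: Harrow wins 6–1.
  Irvine vs Harrow: Harrow wins 6–1.
Copeland scores (wins − losses):
  Jasper: 1 − 2 = -1
  Glendale: 0 − 3 = -3
  Irvine: 2 − 1 = 1
  Harrow: 3 − 0 = 3
Harrow has the best Copeland score.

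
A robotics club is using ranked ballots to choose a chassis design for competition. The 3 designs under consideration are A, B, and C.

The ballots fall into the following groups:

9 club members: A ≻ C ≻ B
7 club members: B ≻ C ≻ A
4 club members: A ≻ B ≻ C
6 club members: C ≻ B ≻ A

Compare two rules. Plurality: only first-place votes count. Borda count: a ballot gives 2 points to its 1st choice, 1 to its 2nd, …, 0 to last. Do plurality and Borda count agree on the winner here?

Plurality first-place counts: A 13, B 7, C 6 → A.
Borda totals: A 26, B 24, C 28 → C.
The two rules disagree: plurality picks A, Borda picks C.

No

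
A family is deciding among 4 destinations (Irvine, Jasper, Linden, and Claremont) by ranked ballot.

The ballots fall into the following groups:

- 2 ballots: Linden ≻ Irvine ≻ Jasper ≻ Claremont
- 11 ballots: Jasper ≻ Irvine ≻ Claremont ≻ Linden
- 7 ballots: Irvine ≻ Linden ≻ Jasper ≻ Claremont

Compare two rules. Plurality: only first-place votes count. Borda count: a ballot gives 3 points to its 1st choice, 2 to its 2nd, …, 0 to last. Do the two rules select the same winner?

Plurality first-place counts: Irvine 7, Jasper 11, Linden 2, Claremont 0 → Jasper.
Borda totals: Irvine 47, Jasper 42, Linden 20, Claremont 11 → Irvine.
The two rules disagree: plurality picks Jasper, Borda picks Irvine.

No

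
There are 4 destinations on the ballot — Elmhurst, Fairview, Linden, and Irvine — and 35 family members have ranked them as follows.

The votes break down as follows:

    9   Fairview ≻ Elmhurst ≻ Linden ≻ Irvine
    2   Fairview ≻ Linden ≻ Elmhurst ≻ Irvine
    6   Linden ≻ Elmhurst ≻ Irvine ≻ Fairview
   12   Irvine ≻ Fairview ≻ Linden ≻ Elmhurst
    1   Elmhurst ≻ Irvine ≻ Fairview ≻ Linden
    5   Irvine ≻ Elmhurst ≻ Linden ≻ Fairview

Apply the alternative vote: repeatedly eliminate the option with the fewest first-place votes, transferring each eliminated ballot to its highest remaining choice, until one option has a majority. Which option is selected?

Round 1: Irvine 17, Fairview 11, Linden 6, Elmhurst 1. Elmhurst has the fewest and is eliminated.
Round 2: Irvine 18, Fairview 11, Linden 6. Irvine has a majority.

Irvine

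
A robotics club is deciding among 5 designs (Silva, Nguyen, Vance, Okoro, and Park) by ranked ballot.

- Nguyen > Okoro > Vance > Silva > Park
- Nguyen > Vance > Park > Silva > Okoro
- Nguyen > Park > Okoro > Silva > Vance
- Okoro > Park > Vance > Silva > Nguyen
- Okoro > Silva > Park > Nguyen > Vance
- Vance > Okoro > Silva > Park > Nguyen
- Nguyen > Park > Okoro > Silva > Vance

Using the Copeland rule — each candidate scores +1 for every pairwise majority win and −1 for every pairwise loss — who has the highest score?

Pairwise results:
  Silva vs Nguyen: Nguyen wins 4–3.
  Silva vs Vance: Vance wins 4–3.
  Silva vs Okoro: Okoro wins 6–1.
  Silva vs Park: Park wins 4–3.
  Nguyen vs Vance: Nguyen wins 5–2.
  Nguyen vs Okoro: Nguyen wins 4–3.
  Nguyen vs Park: Nguyen wins 4–3.
  Vance vs Okoro: Okoro wins 5–2.
  Vance vs Park: Park wins 4–3.
  Okoro vs Park: Okoro wins 4–3.
Copeland scores (wins − losses):
  Silva: 0 − 4 = -4
  Nguyen: 4 − 0 = 4
  Vance: 1 − 3 = -2
  Okoro: 3 − 1 = 2
  Park: 2 − 2 = 0
Nguyen has the best Copeland score.

Nguyen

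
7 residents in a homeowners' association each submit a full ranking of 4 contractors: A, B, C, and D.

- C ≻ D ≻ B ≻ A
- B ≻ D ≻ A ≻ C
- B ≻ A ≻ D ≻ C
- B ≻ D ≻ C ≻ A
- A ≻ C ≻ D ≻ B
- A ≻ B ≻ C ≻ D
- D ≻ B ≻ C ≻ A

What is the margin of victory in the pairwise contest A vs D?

Ballots ranking A above D: 3.
Ballots ranking D above A: 4.
D wins 4–3, a margin of 1.

1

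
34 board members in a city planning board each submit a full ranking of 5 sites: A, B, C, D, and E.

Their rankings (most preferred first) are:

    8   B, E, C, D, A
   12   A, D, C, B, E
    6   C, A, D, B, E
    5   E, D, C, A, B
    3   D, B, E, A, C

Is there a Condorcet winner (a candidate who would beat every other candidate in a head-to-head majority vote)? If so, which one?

None — there is no Condorcet winner

Head-to-head results (34 voters total):
A vs B: A wins 23–11.
A vs C: C wins 19–15.
A vs D: A wins 18–16.
A vs E: A wins 18–16.
B vs C: C wins 23–11.
B vs D: D wins 26–8.
B vs E: B wins 29–5.
C vs D: D wins 20–14.
C vs E: C wins 18–16.
D vs E: D wins 21–13.
No candidate beats all others: A beats D beats C beats A, a majority cycle.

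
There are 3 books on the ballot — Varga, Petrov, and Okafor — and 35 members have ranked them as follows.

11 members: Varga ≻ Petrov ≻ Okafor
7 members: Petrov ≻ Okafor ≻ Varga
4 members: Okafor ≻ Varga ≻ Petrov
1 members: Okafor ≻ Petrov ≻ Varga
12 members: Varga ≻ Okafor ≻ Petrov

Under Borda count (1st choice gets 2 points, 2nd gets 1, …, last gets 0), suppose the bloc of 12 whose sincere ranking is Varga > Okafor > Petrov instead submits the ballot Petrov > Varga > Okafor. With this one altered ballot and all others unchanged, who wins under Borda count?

Petrov

Borda totals with the altered ballot: Varga 38, Petrov 50, Okafor 17.
The switch changes the winner from Varga to Petrov.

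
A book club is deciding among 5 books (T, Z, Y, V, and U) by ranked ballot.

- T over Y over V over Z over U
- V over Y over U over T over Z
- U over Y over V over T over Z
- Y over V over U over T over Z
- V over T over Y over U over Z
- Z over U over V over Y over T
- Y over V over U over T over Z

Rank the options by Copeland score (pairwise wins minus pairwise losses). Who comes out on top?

Pairwise results:
  T vs Z: T wins 6–1.
  T vs Y: Y wins 5–2.
  T vs V: V wins 6–1.
  T vs U: U wins 5–2.
  Z vs Y: Y wins 6–1.
  Z vs V: V wins 6–1.
  Z vs U: U wins 5–2.
  Y vs V: Y wins 4–3.
  Y vs U: Y wins 5–2.
  V vs U: V wins 5–2.
Copeland scores (wins − losses):
  T: 1 − 3 = -2
  Z: 0 − 4 = -4
  Y: 4 − 0 = 4
  V: 3 − 1 = 2
  U: 2 − 2 = 0
Y has the best Copeland score.

Y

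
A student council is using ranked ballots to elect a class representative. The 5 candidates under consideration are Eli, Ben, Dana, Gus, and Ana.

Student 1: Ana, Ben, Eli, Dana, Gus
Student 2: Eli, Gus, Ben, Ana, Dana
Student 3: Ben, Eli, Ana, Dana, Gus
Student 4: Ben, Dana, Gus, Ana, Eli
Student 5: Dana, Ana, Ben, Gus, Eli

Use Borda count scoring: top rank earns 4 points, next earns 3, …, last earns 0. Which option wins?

Ben

Borda scores:
  Eli: 2 + 4 + 3 + 0 + 0 = 9
  Ben: 3 + 2 + 4 + 4 + 2 = 15
  Dana: 1 + 0 + 1 + 3 + 4 = 9
  Gus: 0 + 3 + 0 + 2 + 1 = 6
  Ana: 4 + 1 + 2 + 1 + 3 = 11
Ben has the highest total.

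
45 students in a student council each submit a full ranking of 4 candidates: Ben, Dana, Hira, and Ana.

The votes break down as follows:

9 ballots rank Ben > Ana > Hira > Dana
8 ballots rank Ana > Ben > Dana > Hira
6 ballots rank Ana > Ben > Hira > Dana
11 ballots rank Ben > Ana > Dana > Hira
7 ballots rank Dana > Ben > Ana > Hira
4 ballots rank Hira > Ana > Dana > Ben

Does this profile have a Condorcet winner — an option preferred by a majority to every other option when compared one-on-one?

Yes

Head-to-head results (45 voters total):
Ben vs Dana: Ben wins 34–11.
Ben vs Hira: Ben wins 41–4.
Ben vs Ana: Ben wins 27–18.
Dana vs Hira: Dana wins 26–19.
Dana vs Ana: Ana wins 38–7.
Hira vs Ana: Ana wins 41–4.
Ben beats each rival — Dana (34–11), Hira (41–4), Ana (27–18) — so Ben is the Condorcet winner.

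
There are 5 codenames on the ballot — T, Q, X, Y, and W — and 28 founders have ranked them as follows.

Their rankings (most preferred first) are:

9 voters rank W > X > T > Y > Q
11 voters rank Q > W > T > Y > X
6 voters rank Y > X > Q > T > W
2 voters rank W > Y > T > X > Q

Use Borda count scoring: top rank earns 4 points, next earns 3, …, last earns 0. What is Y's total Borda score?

Borda scores:
  T: 9·2 + 11·2 + 6·1 + 2·2 = 50
  Q: 9·0 + 11·4 + 6·2 + 2·0 = 56
  X: 9·3 + 11·0 + 6·3 + 2·1 = 47
  Y: 9·1 + 11·1 + 6·4 + 2·3 = 50
  W: 9·4 + 11·3 + 6·0 + 2·4 = 77

50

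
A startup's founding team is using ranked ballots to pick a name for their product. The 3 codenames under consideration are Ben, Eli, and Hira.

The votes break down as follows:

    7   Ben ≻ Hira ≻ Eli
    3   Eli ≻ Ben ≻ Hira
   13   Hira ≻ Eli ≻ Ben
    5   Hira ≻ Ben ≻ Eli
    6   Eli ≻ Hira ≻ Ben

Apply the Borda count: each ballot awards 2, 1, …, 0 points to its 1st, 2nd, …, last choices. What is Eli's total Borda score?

31

Borda scores:
  Ben: 7·2 + 3·1 + 13·0 + 5·1 + 6·0 = 22
  Eli: 7·0 + 3·2 + 13·1 + 5·0 + 6·2 = 31
  Hira: 7·1 + 3·0 + 13·2 + 5·2 + 6·1 = 49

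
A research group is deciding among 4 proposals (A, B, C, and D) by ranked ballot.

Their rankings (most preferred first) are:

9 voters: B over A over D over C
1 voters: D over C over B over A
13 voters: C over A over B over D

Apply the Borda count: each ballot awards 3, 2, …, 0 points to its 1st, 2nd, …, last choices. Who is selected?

A

Borda scores:
  A: 9·2 + 0 + 13·2 = 44
  B: 9·3 + 1 + 13·1 = 41
  C: 9·0 + 2 + 13·3 = 41
  D: 9·1 + 3 + 13·0 = 12
A has the highest total.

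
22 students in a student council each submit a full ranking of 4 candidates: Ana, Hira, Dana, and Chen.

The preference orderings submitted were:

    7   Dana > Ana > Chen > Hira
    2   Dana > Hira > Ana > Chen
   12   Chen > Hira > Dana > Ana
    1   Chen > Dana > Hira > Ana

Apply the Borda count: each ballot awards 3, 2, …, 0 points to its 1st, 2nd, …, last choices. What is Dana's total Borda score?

41

Borda scores:
  Ana: 7·2 + 2·1 + 12·0 + 0 = 16
  Hira: 7·0 + 2·2 + 12·2 + 1 = 29
  Dana: 7·3 + 2·3 + 12·1 + 2 = 41
  Chen: 7·1 + 2·0 + 12·3 + 3 = 46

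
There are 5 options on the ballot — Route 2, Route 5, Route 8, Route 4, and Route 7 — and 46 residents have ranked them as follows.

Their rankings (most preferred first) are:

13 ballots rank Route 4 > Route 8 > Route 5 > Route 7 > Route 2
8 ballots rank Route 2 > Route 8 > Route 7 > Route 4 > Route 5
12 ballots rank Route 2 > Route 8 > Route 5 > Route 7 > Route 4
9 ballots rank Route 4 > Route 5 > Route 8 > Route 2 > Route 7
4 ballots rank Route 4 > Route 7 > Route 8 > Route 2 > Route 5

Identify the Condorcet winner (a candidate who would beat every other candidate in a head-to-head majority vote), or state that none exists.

Route 4

Head-to-head results (46 voters total):
Route 2 vs Route 5: Route 2 wins 24–22.
Route 2 vs Route 8: Route 8 wins 26–20.
Route 2 vs Route 4: Route 4 wins 26–20.
Route 2 vs Route 7: Route 2 wins 29–17.
Route 5 vs Route 8: Route 8 wins 37–9.
Route 5 vs Route 4: Route 4 wins 34–12.
Route 5 vs Route 7: Route 5 wins 34–12.
Route 8 vs Route 4: Route 4 wins 26–20.
Route 8 vs Route 7: Route 8 wins 42–4.
Route 4 vs Route 7: Route 4 wins 26–20.
Route 4 beats each rival — Route 2 (26–20), Route 5 (34–12), Route 8 (26–20), Route 7 (26–20) — so Route 4 is the Condorcet winner.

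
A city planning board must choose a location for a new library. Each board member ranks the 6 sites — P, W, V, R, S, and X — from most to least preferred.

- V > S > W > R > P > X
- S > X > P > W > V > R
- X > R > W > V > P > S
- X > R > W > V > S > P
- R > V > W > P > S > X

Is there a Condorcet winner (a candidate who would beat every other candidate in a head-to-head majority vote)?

Head-to-head results (5 voters total):
P vs W: W wins 4–1.
P vs V: V wins 4–1.
P vs R: R wins 4–1.
P vs S: S wins 3–2.
P vs X: X wins 3–2.
W vs V: W wins 3–2.
W vs R: R wins 3–2.
W vs S: W wins 3–2.
W vs X: X wins 3–2.
V vs R: R wins 3–2.
V vs S: V wins 4–1.
V vs X: X wins 3–2.
R vs S: R wins 3–2.
R vs X: X wins 3–2.
S vs X: S wins 3–2.
No candidate beats all others: W beats S beats X beats W, a majority cycle.

No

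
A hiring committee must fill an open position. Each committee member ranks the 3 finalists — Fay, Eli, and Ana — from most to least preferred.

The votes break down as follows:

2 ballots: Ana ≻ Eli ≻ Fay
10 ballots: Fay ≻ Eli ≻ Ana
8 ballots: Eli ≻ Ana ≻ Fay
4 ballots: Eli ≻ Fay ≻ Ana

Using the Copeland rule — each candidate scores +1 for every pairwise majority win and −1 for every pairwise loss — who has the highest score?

Pairwise results:
  Fay vs Eli: Eli wins 14–10.
  Fay vs Ana: Fay wins 14–10.
  Eli vs Ana: Eli wins 22–2.
Copeland scores (wins − losses):
  Fay: 1 − 1 = 0
  Eli: 2 − 0 = 2
  Ana: 0 − 2 = -2
Eli has the best Copeland score.

Eli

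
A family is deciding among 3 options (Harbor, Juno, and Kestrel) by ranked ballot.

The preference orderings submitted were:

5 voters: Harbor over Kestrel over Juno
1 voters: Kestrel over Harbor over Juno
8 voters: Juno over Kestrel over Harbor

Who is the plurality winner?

First-place vote totals:
  Harbor: 5
  Juno: 8
  Kestrel: 1
Juno has the most first-place votes.

Juno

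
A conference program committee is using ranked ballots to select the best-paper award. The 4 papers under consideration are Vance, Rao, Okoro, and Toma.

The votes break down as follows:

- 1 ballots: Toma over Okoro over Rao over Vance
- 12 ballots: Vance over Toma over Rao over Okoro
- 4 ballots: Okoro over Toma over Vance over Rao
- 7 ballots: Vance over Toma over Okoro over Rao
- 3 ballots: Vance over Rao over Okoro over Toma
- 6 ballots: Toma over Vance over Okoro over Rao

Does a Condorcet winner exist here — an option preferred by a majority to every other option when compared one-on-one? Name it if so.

Vance

Head-to-head results (33 voters total):
Vance vs Rao: Vance wins 32–1.
Vance vs Okoro: Vance wins 28–5.
Vance vs Toma: Vance wins 22–11.
Rao vs Okoro: Okoro wins 18–15.
Rao vs Toma: Toma wins 30–3.
Okoro vs Toma: Toma wins 26–7.
Vance beats each rival — Rao (32–1), Okoro (28–5), Toma (22–11) — so Vance is the Condorcet winner.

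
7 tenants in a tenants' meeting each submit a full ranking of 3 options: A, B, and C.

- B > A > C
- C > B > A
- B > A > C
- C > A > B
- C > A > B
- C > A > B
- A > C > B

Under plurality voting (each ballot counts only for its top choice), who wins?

First-place vote totals:
  A: 1
  B: 2
  C: 4
C has the most first-place votes.

C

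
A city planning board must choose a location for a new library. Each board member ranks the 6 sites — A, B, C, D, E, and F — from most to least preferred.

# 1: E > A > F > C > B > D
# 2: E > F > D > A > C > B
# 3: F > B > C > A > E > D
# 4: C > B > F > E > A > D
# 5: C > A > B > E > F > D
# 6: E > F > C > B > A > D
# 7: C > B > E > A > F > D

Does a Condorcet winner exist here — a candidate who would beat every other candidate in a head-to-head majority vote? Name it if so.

Head-to-head results (7 voters total):
A vs B: B wins 4–3.
A vs C: C wins 5–2.
A vs D: A wins 6–1.
A vs E: E wins 5–2.
A vs F: F wins 4–3.
B vs C: C wins 6–1.
B vs D: B wins 6–1.
B vs E: B wins 4–3.
B vs F: F wins 4–3.
C vs D: C wins 6–1.
C vs E: C wins 4–3.
C vs F: F wins 4–3.
D vs E: E wins 7–0.
D vs F: F wins 7–0.
E vs F: E wins 5–2.
No candidate beats all others: B beats E beats F beats B, a majority cycle.

None — there is no Condorcet winner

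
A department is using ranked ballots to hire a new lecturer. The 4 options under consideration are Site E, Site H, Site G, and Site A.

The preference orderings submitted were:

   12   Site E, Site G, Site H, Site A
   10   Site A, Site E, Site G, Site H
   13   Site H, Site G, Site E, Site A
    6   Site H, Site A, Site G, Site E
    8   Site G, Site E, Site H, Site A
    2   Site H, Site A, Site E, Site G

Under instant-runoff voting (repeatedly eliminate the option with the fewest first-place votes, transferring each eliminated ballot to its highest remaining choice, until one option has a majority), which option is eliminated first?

Round 1: Site H 21, Site E 12, Site A 10, Site G 8. Site G has the fewest and is eliminated.
Round 2: Site H 21, Site E 20, Site A 10. Site A has the fewest and is eliminated.
Round 3: Site E 30, Site H 21. Site E has a majority.

Site G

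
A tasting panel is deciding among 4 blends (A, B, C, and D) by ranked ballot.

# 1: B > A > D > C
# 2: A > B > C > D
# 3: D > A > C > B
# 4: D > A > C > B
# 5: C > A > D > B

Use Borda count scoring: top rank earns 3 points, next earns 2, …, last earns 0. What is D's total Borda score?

Borda scores:
  A: 2 + 3 + 2 + 2 + 2 = 11
  B: 3 + 2 + 0 + 0 + 0 = 5
  C: 0 + 1 + 1 + 1 + 3 = 6
  D: 1 + 0 + 3 + 3 + 1 = 8

8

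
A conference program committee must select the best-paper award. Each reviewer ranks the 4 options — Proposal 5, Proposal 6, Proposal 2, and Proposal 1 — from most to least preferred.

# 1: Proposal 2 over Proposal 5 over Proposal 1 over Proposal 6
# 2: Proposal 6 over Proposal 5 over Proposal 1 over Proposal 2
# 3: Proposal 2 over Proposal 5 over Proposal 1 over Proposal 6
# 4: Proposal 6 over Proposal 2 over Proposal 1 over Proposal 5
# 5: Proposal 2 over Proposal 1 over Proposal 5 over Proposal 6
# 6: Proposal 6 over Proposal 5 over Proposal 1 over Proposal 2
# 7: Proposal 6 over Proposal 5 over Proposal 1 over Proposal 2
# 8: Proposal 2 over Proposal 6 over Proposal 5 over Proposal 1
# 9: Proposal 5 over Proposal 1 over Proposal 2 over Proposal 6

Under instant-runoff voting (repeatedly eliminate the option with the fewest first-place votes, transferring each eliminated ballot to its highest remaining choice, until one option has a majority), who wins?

Round 1: Proposal 6 4, Proposal 2 4, Proposal 5 1, Proposal 1 0. Proposal 1 has the fewest and is eliminated.
Round 2: Proposal 6 4, Proposal 2 4, Proposal 5 1. Proposal 5 has the fewest and is eliminated.
Round 3: Proposal 2 5, Proposal 6 4. Proposal 2 has a majority.

Proposal 2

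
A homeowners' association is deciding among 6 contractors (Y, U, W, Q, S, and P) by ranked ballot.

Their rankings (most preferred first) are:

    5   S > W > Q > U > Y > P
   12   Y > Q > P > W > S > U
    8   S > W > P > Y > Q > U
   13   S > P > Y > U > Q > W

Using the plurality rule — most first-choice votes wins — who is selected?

First-place vote totals:
  Y: 12
  U: 0
  W: 0
  Q: 0
  S: 26
  P: 0
S has the most first-place votes.

S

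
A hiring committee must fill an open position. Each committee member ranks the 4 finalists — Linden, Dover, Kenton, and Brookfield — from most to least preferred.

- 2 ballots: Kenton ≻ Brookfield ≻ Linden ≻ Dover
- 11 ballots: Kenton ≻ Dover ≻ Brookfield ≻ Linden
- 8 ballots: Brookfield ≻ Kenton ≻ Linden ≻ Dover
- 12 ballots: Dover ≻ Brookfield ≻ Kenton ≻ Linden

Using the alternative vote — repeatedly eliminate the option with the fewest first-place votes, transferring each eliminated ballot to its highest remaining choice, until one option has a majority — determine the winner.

Kenton

Round 1: Kenton 13, Dover 12, Brookfield 8, Linden 0. Linden has the fewest and is eliminated.
Round 2: Kenton 13, Dover 12, Brookfield 8. Brookfield has the fewest and is eliminated.
Round 3: Kenton 21, Dover 12. Kenton has a majority.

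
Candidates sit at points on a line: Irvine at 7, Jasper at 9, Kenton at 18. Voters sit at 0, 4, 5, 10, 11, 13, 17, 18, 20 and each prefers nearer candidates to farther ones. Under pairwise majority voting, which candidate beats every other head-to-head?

With single-peaked preferences on a line, the Condorcet winner is the candidate closest to the median voter.
The median voter (position 11) is closest to Jasper at 9.
Check: Jasper vs Kenton — voters closer to Jasper: 6 of 9.

Jasper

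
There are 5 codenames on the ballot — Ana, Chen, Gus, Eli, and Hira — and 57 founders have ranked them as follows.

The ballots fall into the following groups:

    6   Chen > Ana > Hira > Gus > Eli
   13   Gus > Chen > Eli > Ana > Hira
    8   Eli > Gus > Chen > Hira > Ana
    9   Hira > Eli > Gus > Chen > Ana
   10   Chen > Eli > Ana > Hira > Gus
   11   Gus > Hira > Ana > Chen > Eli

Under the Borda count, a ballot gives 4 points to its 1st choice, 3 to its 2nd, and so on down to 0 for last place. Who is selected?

Borda scores:
  Ana: 6·3 + 13·1 + 8·0 + 9·0 + 10·2 + 11·2 = 73
  Chen: 6·4 + 13·3 + 8·2 + 9·1 + 10·4 + 11·1 = 139
  Gus: 6·1 + 13·4 + 8·3 + 9·2 + 10·0 + 11·4 = 144
  Eli: 6·0 + 13·2 + 8·4 + 9·3 + 10·3 + 11·0 = 115
  Hira: 6·2 + 13·0 + 8·1 + 9·4 + 10·1 + 11·3 = 99
Gus has the highest total.

Gus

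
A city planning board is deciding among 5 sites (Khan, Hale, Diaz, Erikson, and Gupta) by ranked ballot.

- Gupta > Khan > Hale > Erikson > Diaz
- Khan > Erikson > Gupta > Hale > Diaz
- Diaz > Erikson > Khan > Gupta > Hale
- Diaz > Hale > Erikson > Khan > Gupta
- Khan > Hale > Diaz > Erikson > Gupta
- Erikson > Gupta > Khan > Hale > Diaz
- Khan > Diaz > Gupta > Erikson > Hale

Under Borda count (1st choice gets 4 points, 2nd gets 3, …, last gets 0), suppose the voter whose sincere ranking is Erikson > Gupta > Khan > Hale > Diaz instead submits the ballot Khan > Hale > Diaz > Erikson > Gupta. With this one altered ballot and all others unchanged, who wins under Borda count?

Khan

Borda totals with the altered ballot: Khan 22, Hale 12, Diaz 15, Erikson 12, Gupta 9.
The winner is unchanged: still Khan.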